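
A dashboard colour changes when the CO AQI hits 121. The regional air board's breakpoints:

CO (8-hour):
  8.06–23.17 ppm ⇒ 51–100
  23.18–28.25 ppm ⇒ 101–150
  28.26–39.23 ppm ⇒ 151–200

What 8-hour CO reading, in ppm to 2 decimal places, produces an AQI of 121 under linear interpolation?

25.25

AQI 121 lies in the 101–150 band, which corresponds to 23.18–28.25 ppm.
C = 23.18 + (121−101)×(28.25−23.18)/(150−101) = 23.18 + 20×5.07/49 ≈ 25.2494 ppm → 25.25 ppm to 2 dp.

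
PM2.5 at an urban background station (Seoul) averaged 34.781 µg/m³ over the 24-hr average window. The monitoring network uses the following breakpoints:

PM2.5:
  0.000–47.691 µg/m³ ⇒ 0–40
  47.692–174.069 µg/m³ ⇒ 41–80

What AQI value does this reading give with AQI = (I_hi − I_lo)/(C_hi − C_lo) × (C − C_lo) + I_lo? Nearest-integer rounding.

PM2.5: row 0.000–47.691 (AQI 0–40). (40−0)·(34.781−0.000)/(47.691−0.000) + 0 = 40·34.781/47.691 + 0 ≈ 29.17 → 29.

29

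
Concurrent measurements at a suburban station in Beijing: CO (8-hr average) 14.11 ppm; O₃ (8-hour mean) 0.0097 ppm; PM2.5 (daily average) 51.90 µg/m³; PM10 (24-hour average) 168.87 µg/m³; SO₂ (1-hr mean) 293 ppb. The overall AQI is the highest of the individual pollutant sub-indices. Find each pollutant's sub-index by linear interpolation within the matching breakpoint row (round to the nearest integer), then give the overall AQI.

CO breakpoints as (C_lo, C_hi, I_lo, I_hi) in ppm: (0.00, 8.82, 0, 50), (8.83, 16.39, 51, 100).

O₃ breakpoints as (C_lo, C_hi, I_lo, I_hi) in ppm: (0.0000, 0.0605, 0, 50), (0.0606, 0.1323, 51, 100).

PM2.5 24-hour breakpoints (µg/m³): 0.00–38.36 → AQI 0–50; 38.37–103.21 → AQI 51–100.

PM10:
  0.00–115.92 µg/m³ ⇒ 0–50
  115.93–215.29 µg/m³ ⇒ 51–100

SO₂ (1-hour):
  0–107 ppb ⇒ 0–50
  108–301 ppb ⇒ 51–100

CO: 14.11 lies in 8.83–16.39, so I_lo=51, I_hi=100, C_lo=8.83, C_hi=16.39.
(100−51)/(16.39−8.83) × (14.11−8.83) + 51 = 49/7.56 × 5.28 + 51 ≈ 85.22 → 85.
O₃ 0.0097: bracket 0.0000–0.0605 → index 0–50; slope 50/0.0605, offset 0.0097.
AQI = 0 + 50/0.0605·0.0097 ≈ 8.02 ⇒ 8.
PM2.5: 51.90 lies in 38.37–103.21, so I_lo=51, I_hi=100, C_lo=38.37, C_hi=103.21.
(100−51)/(103.21−38.37) × (51.90−38.37) + 51 = 49/64.84 × 13.53 + 51 ≈ 61.22 → 61.
PM10: 168.87 lies in 115.93–215.29, so I_lo=51, I_hi=100, C_lo=115.93, C_hi=215.29.
(100−51)/(215.29−115.93) × (168.87−115.93) + 51 = 49/99.36 × 52.94 + 51 ≈ 77.11 → 77.
SO₂: 293 ∈ [108, 301] ↔ index [51, 100].
51 + (293−108)·(100−51)/(301−108) = 51 + 185·49/193 ≈ 97.97, so AQI = 98.
Sub-indices: CO→85, O₃→8, PM2.5→61, PM10→77, SO₂→98. Overall AQI = max = 98; dominant pollutant is SO₂.

98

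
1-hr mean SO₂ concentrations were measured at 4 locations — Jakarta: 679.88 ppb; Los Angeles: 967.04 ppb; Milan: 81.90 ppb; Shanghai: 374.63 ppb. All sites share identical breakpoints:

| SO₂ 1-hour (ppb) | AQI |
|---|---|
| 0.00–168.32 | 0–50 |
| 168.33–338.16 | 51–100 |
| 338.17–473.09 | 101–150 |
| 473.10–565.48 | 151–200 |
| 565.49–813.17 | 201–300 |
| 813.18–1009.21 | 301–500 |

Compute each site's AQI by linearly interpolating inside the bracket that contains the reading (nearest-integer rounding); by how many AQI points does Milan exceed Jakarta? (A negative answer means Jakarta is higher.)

-223

Jakarta: 679.88 ∈ [565.49, 813.17] ↔ index [201, 300].
201 + (679.88−565.49)·(300−201)/(813.17−565.49) = 201 + 114.39·99/247.68 ≈ 246.72, so AQI = 247.
Los Angeles: row 813.18–1009.21 (AQI 301–500). (500−301)·(967.04−813.18)/(1009.21−813.18) + 301 = 199·153.86/196.03 + 301 ≈ 457.19 → 457.
Milan: 81.90 lies in 0.00–168.32, so I_lo=0, I_hi=50, C_lo=0.00, C_hi=168.32.
(50−0)/(168.32−0.00) × (81.90−0.00) + 0 = 50/168.32 × 81.90 + 0 ≈ 24.33 → 24.
Shanghai: 374.63 lies in 338.17–473.09, so I_lo=101, I_hi=150, C_lo=338.17, C_hi=473.09.
(150−101)/(473.09−338.17) × (374.63−338.17) + 101 = 49/134.92 × 36.46 + 101 ≈ 114.24 → 114.
AQIs: Jakarta=247, Los Angeles=457, Milan=24, Shanghai=114. Milan (24) − Jakarta (247) = -223.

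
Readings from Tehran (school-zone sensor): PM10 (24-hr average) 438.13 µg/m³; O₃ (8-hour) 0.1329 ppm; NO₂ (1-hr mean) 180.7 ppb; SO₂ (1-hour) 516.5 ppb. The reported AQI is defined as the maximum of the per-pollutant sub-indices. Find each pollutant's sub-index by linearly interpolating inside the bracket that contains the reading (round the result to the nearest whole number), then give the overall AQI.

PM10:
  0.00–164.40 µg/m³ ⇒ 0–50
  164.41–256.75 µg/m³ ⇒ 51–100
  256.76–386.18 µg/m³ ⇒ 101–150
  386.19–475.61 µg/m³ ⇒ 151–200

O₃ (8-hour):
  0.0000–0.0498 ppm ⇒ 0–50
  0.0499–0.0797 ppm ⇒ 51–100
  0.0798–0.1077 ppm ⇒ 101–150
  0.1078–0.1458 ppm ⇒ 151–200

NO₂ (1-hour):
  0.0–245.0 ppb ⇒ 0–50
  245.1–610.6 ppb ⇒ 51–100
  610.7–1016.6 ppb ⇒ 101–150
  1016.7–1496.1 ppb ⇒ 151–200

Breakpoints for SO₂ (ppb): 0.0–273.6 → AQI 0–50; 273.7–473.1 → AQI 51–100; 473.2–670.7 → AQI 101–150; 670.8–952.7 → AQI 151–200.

183

PM10: 438.13 ∈ [386.19, 475.61] ↔ index [151, 200].
151 + (438.13−386.19)·(200−151)/(475.61−386.19) = 151 + 51.94·49/89.42 ≈ 179.46, so AQI = 179.
O₃: 0.1329 ∈ [0.1078, 0.1458] ↔ index [151, 200].
151 + (0.1329−0.1078)·(200−151)/(0.1458−0.1078) = 151 + 0.0251·49/0.0380 ≈ 183.37, so AQI = 183.
NO₂ 180.7: bracket 0.0–245.0 → index 0–50; slope 50/245.0, offset 180.7.
AQI = 0 + 50/245.0·180.7 ≈ 36.88 ⇒ 37.
SO₂: 516.5 lies in 473.2–670.7, so I_lo=101, I_hi=150, C_lo=473.2, C_hi=670.7.
(150−101)/(670.7−473.2) × (516.5−473.2) + 101 = 49/197.5 × 43.3 + 101 ≈ 111.74 → 112.
Sub-indices: PM10→179, O₃→183, NO₂→37, SO₂→112. Overall AQI = max = 183; dominant pollutant is O₃.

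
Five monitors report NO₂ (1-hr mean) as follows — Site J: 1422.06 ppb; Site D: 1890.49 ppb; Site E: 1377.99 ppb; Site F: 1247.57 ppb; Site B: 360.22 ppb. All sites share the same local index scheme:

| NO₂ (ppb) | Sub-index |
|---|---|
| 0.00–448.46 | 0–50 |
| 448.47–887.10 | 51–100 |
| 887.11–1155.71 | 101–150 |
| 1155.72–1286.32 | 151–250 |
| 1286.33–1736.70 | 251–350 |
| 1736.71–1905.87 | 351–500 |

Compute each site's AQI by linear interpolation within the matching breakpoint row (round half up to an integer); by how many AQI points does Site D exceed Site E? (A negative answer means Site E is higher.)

215

Site J: 1422.06 ∈ [1286.33, 1736.70] ↔ index [251, 350].
251 + (1422.06−1286.33)·(350−251)/(1736.70−1286.33) = 251 + 135.73·99/450.37 ≈ 280.84, so AQI = 281.
Site D: row 1736.71–1905.87 (AQI 351–500). (500−351)·(1890.49−1736.71)/(1905.87−1736.71) + 351 = 149·153.78/169.16 + 351 ≈ 486.45 → 486.
Site E: 1377.99 ∈ [1286.33, 1736.70] ↔ index [251, 350].
251 + (1377.99−1286.33)·(350−251)/(1736.70−1286.33) = 251 + 91.66·99/450.37 ≈ 271.15, so AQI = 271.
Site F 1247.57: bracket 1155.72–1286.32 → index 151–250; slope 99/130.60, offset 91.85.
AQI = 151 + 99/130.60·91.85 ≈ 220.63 ⇒ 221.
Site B: 360.22 lies in 0.00–448.46, so I_lo=0, I_hi=50, C_lo=0.00, C_hi=448.46.
(50−0)/(448.46−0.00) × (360.22−0.00) + 0 = 50/448.46 × 360.22 + 0 ≈ 40.16 → 40.
AQIs: Site J=281, Site D=486, Site E=271, Site F=221, Site B=40. Site D (486) − Site E (271) = 215.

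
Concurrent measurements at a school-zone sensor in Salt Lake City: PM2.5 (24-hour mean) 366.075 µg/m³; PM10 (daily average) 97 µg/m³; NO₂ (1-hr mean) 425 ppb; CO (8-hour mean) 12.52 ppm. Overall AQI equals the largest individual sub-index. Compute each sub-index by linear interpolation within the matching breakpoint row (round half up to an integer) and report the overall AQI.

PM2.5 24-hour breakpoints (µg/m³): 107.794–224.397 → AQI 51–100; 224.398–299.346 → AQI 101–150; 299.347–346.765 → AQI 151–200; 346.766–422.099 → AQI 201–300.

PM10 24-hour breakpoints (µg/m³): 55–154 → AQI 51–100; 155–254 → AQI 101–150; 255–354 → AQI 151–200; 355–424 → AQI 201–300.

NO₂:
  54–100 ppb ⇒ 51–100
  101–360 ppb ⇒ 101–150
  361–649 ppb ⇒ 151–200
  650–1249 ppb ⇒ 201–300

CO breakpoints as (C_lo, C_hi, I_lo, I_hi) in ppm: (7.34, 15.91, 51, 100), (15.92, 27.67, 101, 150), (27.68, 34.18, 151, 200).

PM2.5: row 346.766–422.099 (AQI 201–300). (300−201)·(366.075−346.766)/(422.099−346.766) + 201 = 99·19.309/75.333 + 201 ≈ 226.38 → 226.
PM10: 97 ∈ [55, 154] ↔ index [51, 100].
51 + (97−55)·(100−51)/(154−55) = 51 + 42·49/99 ≈ 71.79, so AQI = 72.
NO₂: 425 lies in 361–649, so I_lo=151, I_hi=200, C_lo=361, C_hi=649.
(200−151)/(649−361) × (425−361) + 151 = 49/288 × 64 + 151 ≈ 161.89 → 162.
CO: 12.52 lies in 7.34–15.91, so I_lo=51, I_hi=100, C_lo=7.34, C_hi=15.91.
(100−51)/(15.91−7.34) × (12.52−7.34) + 51 = 49/8.57 × 5.18 + 51 ≈ 80.62 → 81.
Sub-indices: PM2.5→226, PM10→72, NO₂→162, CO→81. Overall AQI = max = 226; dominant pollutant is PM2.5.

226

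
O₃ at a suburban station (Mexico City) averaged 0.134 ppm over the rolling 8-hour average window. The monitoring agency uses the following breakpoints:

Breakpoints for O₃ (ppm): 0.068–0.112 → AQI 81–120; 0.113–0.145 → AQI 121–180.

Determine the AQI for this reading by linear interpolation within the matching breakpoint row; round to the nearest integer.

160

O₃ 0.134: bracket 0.113–0.145 → index 121–180; slope 59/0.032, offset 0.021.
AQI = 121 + 59/0.032·0.021 ≈ 159.72 ⇒ 160.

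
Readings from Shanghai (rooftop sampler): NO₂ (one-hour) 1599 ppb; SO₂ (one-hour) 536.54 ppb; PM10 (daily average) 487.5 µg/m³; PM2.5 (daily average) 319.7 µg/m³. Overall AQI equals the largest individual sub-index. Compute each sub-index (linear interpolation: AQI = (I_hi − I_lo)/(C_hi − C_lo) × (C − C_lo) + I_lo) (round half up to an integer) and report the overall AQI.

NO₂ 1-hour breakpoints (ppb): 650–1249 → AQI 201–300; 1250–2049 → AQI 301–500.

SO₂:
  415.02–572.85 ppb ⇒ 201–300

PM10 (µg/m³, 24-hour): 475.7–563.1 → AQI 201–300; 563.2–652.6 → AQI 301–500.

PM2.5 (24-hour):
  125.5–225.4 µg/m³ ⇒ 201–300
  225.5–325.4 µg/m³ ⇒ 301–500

NO₂ 1599: bracket 1250–2049 → index 301–500; slope 199/799, offset 349.
AQI = 301 + 199/799·349 ≈ 387.92 ⇒ 388.
SO₂: 536.54 lies in 415.02–572.85, so I_lo=201, I_hi=300, C_lo=415.02, C_hi=572.85.
(300−201)/(572.85−415.02) × (536.54−415.02) + 201 = 99/157.83 × 121.52 + 201 ≈ 277.22 → 277.
PM10: 487.5 lies in 475.7–563.1, so I_lo=201, I_hi=300, C_lo=475.7, C_hi=563.1.
(300−201)/(563.1−475.7) × (487.5−475.7) + 201 = 99/87.4 × 11.8 + 201 ≈ 214.37 → 214.
PM2.5 319.7: bracket 225.5–325.4 → index 301–500; slope 199/99.9, offset 94.2.
AQI = 301 + 199/99.9·94.2 ≈ 488.65 ⇒ 489.
Sub-indices: NO₂→388, SO₂→277, PM10→214, PM2.5→489. Overall AQI = max = 489; dominant pollutant is PM2.5.
AQI 489: Hazardous.

489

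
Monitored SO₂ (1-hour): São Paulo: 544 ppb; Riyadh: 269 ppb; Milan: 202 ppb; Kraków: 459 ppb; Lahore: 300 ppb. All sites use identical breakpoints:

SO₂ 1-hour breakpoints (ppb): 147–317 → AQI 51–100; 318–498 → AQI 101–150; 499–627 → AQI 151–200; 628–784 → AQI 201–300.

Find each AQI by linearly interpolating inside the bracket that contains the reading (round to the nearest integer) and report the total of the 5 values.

555

São Paulo: 544 lies in 499–627, so I_lo=151, I_hi=200, C_lo=499, C_hi=627.
(200−151)/(627−499) × (544−499) + 151 = 49/128 × 45 + 151 ≈ 168.23 → 168.
Riyadh: 269 lies in 147–317, so I_lo=51, I_hi=100, C_lo=147, C_hi=317.
(100−51)/(317−147) × (269−147) + 51 = 49/170 × 122 + 51 ≈ 86.16 → 86.
Milan: 202 lies in 147–317, so I_lo=51, I_hi=100, C_lo=147, C_hi=317.
(100−51)/(317−147) × (202−147) + 51 = 49/170 × 55 + 51 ≈ 66.85 → 67.
Kraków: row 318–498 (AQI 101–150). (150−101)·(459−318)/(498−318) + 101 = 49·141/180 + 101 ≈ 139.38 → 139.
Lahore: row 147–317 (AQI 51–100). (100−51)·(300−147)/(317−147) + 51 = 49·153/170 + 51 ≈ 95.10 → 95.
AQIs: São Paulo=168, Riyadh=86, Milan=67, Kraków=139, Lahore=95. Sum = 168 + 86 + 67 + 139 + 95 = 555.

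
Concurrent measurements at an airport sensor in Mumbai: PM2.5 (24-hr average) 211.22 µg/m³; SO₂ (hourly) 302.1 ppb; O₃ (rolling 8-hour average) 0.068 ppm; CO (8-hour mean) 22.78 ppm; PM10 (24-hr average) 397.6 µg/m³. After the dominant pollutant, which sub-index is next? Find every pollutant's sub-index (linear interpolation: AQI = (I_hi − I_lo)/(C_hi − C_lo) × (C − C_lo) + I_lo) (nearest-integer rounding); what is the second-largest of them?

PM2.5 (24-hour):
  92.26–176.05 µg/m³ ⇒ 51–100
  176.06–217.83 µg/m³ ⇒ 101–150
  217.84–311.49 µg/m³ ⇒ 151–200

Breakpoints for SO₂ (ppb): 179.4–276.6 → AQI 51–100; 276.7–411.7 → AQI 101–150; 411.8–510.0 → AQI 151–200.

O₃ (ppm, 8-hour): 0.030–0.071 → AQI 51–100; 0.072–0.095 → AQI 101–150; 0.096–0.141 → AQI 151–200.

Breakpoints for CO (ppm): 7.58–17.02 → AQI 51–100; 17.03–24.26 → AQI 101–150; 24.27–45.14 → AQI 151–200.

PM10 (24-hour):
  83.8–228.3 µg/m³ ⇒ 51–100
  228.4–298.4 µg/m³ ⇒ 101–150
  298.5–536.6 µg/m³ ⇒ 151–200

PM2.5: row 176.06–217.83 (AQI 101–150). (150−101)·(211.22−176.06)/(217.83−176.06) + 101 = 49·35.16/41.77 + 101 ≈ 142.25 → 142.
SO₂: row 276.7–411.7 (AQI 101–150). (150−101)·(302.1−276.7)/(411.7−276.7) + 101 = 49·25.4/135.0 + 101 ≈ 110.22 → 110.
O₃ 0.068: bracket 0.030–0.071 → index 51–100; slope 49/0.041, offset 0.038.
AQI = 51 + 49/0.041·0.038 ≈ 96.41 ⇒ 96.
CO: row 17.03–24.26 (AQI 101–150). (150−101)·(22.78−17.03)/(24.26−17.03) + 101 = 49·5.75/7.23 + 101 ≈ 139.97 → 140.
PM10: row 298.5–536.6 (AQI 151–200). (200−151)·(397.6−298.5)/(536.6−298.5) + 151 = 49·99.1/238.1 + 151 ≈ 171.39 → 171.
Sub-indices: PM2.5→142, SO₂→110, O₃→96, CO→140, PM10→171. Ranked high→low: 171, 142, 140, 110, 96. Second-highest sub-index = 142.

142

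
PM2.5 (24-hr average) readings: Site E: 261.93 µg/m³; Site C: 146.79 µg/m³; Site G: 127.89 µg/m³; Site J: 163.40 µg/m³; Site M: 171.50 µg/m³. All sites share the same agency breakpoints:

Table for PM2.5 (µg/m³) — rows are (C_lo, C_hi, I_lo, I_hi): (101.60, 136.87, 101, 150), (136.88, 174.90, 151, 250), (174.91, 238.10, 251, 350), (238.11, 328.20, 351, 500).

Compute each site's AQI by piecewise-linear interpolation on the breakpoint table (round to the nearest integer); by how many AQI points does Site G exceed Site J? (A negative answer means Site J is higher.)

Site E: 261.93 ∈ [238.11, 328.20] ↔ index [351, 500].
351 + (261.93−238.11)·(500−351)/(328.20−238.11) = 351 + 23.82·149/90.09 ≈ 390.40, so AQI = 390.
Site C: 146.79 lies in 136.88–174.90, so I_lo=151, I_hi=250, C_lo=136.88, C_hi=174.90.
(250−151)/(174.90−136.88) × (146.79−136.88) + 151 = 99/38.02 × 9.91 + 151 ≈ 176.80 → 177.
Site G: row 101.60–136.87 (AQI 101–150). (150−101)·(127.89−101.60)/(136.87−101.60) + 101 = 49·26.29/35.27 + 101 ≈ 137.52 → 138.
Site J 163.40: bracket 136.88–174.90 → index 151–250; slope 99/38.02, offset 26.52.
AQI = 151 + 99/38.02·26.52 ≈ 220.06 ⇒ 220.
Site M: row 136.88–174.90 (AQI 151–250). (250−151)·(171.50−136.88)/(174.90−136.88) + 151 = 99·34.62/38.02 + 151 ≈ 241.15 → 241.
AQIs: Site E=390, Site C=177, Site G=138, Site J=220, Site M=241. Site G (138) − Site J (220) = -82.

-82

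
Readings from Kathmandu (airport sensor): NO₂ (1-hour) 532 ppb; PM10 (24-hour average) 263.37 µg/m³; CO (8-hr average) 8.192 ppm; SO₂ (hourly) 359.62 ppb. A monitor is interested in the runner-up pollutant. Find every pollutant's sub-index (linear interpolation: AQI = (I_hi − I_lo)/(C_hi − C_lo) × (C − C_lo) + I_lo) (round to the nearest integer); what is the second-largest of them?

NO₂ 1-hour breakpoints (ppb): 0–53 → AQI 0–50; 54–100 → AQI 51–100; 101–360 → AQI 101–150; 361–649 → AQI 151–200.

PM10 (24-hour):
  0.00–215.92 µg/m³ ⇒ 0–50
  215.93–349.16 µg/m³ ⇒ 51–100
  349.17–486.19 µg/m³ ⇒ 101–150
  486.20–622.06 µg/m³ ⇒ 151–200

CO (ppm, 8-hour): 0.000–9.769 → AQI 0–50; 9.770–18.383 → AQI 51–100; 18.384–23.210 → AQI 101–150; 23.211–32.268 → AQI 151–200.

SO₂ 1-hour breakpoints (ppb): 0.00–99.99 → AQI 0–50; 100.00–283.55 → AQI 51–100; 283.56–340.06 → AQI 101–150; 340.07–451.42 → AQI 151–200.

160

NO₂: 532 lies in 361–649, so I_lo=151, I_hi=200, C_lo=361, C_hi=649.
(200−151)/(649−361) × (532−361) + 151 = 49/288 × 171 + 151 ≈ 180.09 → 180.
PM10: row 215.93–349.16 (AQI 51–100). (100−51)·(263.37−215.93)/(349.16−215.93) + 51 = 49·47.44/133.23 + 51 ≈ 68.45 → 68.
CO: 8.192 ∈ [0.000, 9.769] ↔ index [0, 50].
0 + (8.192−0.000)·(50−0)/(9.769−0.000) = 0 + 8.192·50/9.769 ≈ 41.93, so AQI = 42.
SO₂ 359.62: bracket 340.07–451.42 → index 151–200; slope 49/111.35, offset 19.55.
AQI = 151 + 49/111.35·19.55 ≈ 159.60 ⇒ 160.
Sub-indices: NO₂→180, PM10→68, CO→42, SO₂→160. Ranked high→low: 180, 160, 68, 42. Second-highest sub-index = 160.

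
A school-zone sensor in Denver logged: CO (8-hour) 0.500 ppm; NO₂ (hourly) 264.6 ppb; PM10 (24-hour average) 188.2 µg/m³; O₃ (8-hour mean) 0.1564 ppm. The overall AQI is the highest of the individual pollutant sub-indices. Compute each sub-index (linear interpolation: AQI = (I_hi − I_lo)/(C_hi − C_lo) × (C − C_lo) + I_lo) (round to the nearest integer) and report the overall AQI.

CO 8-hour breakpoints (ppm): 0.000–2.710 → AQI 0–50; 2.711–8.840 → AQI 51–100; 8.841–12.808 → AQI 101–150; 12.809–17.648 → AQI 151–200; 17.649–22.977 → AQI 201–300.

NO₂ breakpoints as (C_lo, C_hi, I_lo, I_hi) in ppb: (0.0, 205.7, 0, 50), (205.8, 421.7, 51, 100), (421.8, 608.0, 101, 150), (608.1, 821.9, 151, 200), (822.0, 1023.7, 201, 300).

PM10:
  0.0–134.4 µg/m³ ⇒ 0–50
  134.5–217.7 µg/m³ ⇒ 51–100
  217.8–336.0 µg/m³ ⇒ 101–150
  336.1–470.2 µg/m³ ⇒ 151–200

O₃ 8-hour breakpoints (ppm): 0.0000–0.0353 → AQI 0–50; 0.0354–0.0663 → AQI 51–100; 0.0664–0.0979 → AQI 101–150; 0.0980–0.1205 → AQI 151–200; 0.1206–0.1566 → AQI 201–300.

CO 0.500: bracket 0.000–2.710 → index 0–50; slope 50/2.710, offset 0.500.
AQI = 0 + 50/2.710·0.500 ≈ 9.23 ⇒ 9.
NO₂: row 205.8–421.7 (AQI 51–100). (100−51)·(264.6−205.8)/(421.7−205.8) + 51 = 49·58.8/215.9 + 51 ≈ 64.35 → 64.
PM10 188.2: bracket 134.5–217.7 → index 51–100; slope 49/83.2, offset 53.7.
AQI = 51 + 49/83.2·53.7 ≈ 82.63 ⇒ 83.
O₃: 0.1564 ∈ [0.1206, 0.1566] ↔ index [201, 300].
201 + (0.1564−0.1206)·(300−201)/(0.1566−0.1206) = 201 + 0.0358·99/0.0360 ≈ 299.45, so AQI = 299.
Sub-indices: CO→9, NO₂→64, PM10→83, O₃→299. Overall AQI = max = 299; dominant pollutant is O₃.

299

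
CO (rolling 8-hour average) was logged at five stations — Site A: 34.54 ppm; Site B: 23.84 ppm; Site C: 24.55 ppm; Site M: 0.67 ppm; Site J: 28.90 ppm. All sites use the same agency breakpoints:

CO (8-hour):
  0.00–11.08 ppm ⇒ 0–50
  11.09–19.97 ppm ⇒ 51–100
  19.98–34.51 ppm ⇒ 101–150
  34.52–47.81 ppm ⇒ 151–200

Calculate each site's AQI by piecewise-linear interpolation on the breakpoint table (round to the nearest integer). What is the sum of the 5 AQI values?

515

Site A: 34.54 ∈ [34.52, 47.81] ↔ index [151, 200].
151 + (34.54−34.52)·(200−151)/(47.81−34.52) = 151 + 0.02·49/13.29 ≈ 151.07, so AQI = 151.
Site B: 23.84 ∈ [19.98, 34.51] ↔ index [101, 150].
101 + (23.84−19.98)·(150−101)/(34.51−19.98) = 101 + 3.86·49/14.53 ≈ 114.02, so AQI = 114.
Site C: 24.55 ∈ [19.98, 34.51] ↔ index [101, 150].
101 + (24.55−19.98)·(150−101)/(34.51−19.98) = 101 + 4.57·49/14.53 ≈ 116.41, so AQI = 116.
Site M: row 0.00–11.08 (AQI 0–50). (50−0)·(0.67−0.00)/(11.08−0.00) + 0 = 50·0.67/11.08 + 0 ≈ 3.02 → 3.
Site J: 28.90 ∈ [19.98, 34.51] ↔ index [101, 150].
101 + (28.90−19.98)·(150−101)/(34.51−19.98) = 101 + 8.92·49/14.53 ≈ 131.08, so AQI = 131.
AQIs: Site A=151, Site B=114, Site C=116, Site M=3, Site J=131. Sum = 151 + 114 + 116 + 3 + 131 = 515.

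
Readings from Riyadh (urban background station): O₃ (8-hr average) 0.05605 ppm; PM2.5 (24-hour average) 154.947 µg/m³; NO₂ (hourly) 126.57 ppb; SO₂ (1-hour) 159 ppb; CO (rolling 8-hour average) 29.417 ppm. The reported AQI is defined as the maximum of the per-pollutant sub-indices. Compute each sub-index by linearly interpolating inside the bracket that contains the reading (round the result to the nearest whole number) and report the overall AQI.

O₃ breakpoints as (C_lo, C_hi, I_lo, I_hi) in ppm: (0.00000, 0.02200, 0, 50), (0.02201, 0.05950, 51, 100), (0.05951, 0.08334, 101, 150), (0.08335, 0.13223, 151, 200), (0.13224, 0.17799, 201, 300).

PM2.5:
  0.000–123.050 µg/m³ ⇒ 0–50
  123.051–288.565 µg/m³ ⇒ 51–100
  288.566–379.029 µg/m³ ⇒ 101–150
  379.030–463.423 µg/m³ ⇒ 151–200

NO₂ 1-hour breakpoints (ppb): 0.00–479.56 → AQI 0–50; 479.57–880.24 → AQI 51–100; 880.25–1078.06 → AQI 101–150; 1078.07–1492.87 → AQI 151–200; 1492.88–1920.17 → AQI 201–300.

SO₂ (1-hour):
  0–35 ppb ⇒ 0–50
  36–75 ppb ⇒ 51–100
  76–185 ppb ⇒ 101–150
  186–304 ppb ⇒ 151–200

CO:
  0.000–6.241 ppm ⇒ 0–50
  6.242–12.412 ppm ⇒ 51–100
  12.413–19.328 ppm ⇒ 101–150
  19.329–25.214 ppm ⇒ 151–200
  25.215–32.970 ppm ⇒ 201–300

O₃: 0.05605 lies in 0.02201–0.05950, so I_lo=51, I_hi=100, C_lo=0.02201, C_hi=0.05950.
(100−51)/(0.05950−0.02201) × (0.05605−0.02201) + 51 = 49/0.03749 × 0.03404 + 51 ≈ 95.49 → 95.
PM2.5: row 123.051–288.565 (AQI 51–100). (100−51)·(154.947−123.051)/(288.565−123.051) + 51 = 49·31.896/165.514 + 51 ≈ 60.44 → 60.
NO₂: 126.57 ∈ [0.00, 479.56] ↔ index [0, 50].
0 + (126.57−0.00)·(50−0)/(479.56−0.00) = 0 + 126.57·50/479.56 ≈ 13.20, so AQI = 13.
SO₂: row 76–185 (AQI 101–150). (150−101)·(159−76)/(185−76) + 101 = 49·83/109 + 101 ≈ 138.31 → 138.
CO: 29.417 lies in 25.215–32.970, so I_lo=201, I_hi=300, C_lo=25.215, C_hi=32.970.
(300−201)/(32.970−25.215) × (29.417−25.215) + 201 = 99/7.755 × 4.202 + 201 ≈ 254.64 → 255.
Sub-indices: O₃→95, PM2.5→60, NO₂→13, SO₂→138, CO→255. Overall AQI = max = 255; dominant pollutant is CO.

255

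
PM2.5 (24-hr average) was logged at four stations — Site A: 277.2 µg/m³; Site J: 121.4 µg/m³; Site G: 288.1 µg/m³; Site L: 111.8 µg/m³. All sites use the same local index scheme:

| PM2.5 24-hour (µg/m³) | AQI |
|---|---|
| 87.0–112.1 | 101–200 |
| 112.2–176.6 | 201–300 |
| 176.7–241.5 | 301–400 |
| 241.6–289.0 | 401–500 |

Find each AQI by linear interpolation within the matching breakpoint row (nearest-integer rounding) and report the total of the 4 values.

Site A: 277.2 lies in 241.6–289.0, so I_lo=401, I_hi=500, C_lo=241.6, C_hi=289.0.
(500−401)/(289.0−241.6) × (277.2−241.6) + 401 = 99/47.4 × 35.6 + 401 ≈ 475.35 → 475.
Site J 121.4: bracket 112.2–176.6 → index 201–300; slope 99/64.4, offset 9.2.
AQI = 201 + 99/64.4·9.2 ≈ 215.14 ⇒ 215.
Site G 288.1: bracket 241.6–289.0 → index 401–500; slope 99/47.4, offset 46.5.
AQI = 401 + 99/47.4·46.5 ≈ 498.12 ⇒ 498.
Site L: 111.8 ∈ [87.0, 112.1] ↔ index [101, 200].
101 + (111.8−87.0)·(200−101)/(112.1−87.0) = 101 + 24.8·99/25.1 ≈ 198.82, so AQI = 199.
AQIs: Site A=475, Site J=215, Site G=498, Site L=199. Sum = 475 + 215 + 498 + 199 = 1387.

1387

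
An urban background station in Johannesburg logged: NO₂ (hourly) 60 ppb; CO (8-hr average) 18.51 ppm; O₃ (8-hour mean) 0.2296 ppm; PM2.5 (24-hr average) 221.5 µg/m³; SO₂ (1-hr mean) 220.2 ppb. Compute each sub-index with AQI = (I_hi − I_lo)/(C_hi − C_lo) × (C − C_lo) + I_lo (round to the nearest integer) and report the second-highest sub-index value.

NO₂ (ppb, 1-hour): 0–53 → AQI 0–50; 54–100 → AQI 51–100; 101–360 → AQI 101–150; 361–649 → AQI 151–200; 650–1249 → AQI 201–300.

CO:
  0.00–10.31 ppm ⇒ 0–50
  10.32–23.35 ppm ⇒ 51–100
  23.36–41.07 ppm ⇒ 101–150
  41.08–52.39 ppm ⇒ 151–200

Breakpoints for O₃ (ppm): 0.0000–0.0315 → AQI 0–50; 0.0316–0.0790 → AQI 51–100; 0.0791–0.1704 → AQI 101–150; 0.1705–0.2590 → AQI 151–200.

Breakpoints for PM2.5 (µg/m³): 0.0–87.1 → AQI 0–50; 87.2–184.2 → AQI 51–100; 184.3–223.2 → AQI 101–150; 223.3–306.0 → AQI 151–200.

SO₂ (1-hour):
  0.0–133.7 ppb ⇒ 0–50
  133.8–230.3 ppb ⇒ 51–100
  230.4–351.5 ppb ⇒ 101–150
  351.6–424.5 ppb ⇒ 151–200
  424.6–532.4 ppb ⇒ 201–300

148

NO₂ 60: bracket 54–100 → index 51–100; slope 49/46, offset 6.
AQI = 51 + 49/46·6 ≈ 57.39 ⇒ 57.
CO 18.51: bracket 10.32–23.35 → index 51–100; slope 49/13.03, offset 8.19.
AQI = 51 + 49/13.03·8.19 ≈ 81.80 ⇒ 82.
O₃ 0.2296: bracket 0.1705–0.2590 → index 151–200; slope 49/0.0885, offset 0.0591.
AQI = 151 + 49/0.0885·0.0591 ≈ 183.72 ⇒ 184.
PM2.5: 221.5 lies in 184.3–223.2, so I_lo=101, I_hi=150, C_lo=184.3, C_hi=223.2.
(150−101)/(223.2−184.3) × (221.5−184.3) + 101 = 49/38.9 × 37.2 + 101 ≈ 147.86 → 148.
SO₂: 220.2 ∈ [133.8, 230.3] ↔ index [51, 100].
51 + (220.2−133.8)·(100−51)/(230.3−133.8) = 51 + 86.4·49/96.5 ≈ 94.87, so AQI = 95.
Sub-indices: NO₂→57, CO→82, O₃→184, PM2.5→148, SO₂→95. Ranked high→low: 184, 148, 95, 82, 57. Second-highest sub-index = 148.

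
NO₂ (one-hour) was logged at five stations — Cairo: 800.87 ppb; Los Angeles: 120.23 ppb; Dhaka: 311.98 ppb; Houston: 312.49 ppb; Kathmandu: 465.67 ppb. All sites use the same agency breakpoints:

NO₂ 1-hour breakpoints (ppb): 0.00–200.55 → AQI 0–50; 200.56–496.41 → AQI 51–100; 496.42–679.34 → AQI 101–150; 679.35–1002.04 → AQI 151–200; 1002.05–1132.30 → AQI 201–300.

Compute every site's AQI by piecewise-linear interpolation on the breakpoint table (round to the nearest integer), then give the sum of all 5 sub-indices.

Cairo: row 679.35–1002.04 (AQI 151–200). (200−151)·(800.87−679.35)/(1002.04−679.35) + 151 = 49·121.52/322.69 + 151 ≈ 169.45 → 169.
Los Angeles: row 0.00–200.55 (AQI 0–50). (50−0)·(120.23−0.00)/(200.55−0.00) + 0 = 50·120.23/200.55 + 0 ≈ 29.98 → 30.
Dhaka 311.98: bracket 200.56–496.41 → index 51–100; slope 49/295.85, offset 111.42.
AQI = 51 + 49/295.85·111.42 ≈ 69.45 ⇒ 69.
Houston: row 200.56–496.41 (AQI 51–100). (100−51)·(312.49−200.56)/(496.41−200.56) + 51 = 49·111.93/295.85 + 51 ≈ 69.54 → 70.
Kathmandu: 465.67 lies in 200.56–496.41, so I_lo=51, I_hi=100, C_lo=200.56, C_hi=496.41.
(100−51)/(496.41−200.56) × (465.67−200.56) + 51 = 49/295.85 × 265.11 + 51 ≈ 94.91 → 95.
AQIs: Cairo=169, Los Angeles=30, Dhaka=69, Houston=70, Kathmandu=95. Sum = 169 + 30 + 69 + 70 + 95 = 433.

433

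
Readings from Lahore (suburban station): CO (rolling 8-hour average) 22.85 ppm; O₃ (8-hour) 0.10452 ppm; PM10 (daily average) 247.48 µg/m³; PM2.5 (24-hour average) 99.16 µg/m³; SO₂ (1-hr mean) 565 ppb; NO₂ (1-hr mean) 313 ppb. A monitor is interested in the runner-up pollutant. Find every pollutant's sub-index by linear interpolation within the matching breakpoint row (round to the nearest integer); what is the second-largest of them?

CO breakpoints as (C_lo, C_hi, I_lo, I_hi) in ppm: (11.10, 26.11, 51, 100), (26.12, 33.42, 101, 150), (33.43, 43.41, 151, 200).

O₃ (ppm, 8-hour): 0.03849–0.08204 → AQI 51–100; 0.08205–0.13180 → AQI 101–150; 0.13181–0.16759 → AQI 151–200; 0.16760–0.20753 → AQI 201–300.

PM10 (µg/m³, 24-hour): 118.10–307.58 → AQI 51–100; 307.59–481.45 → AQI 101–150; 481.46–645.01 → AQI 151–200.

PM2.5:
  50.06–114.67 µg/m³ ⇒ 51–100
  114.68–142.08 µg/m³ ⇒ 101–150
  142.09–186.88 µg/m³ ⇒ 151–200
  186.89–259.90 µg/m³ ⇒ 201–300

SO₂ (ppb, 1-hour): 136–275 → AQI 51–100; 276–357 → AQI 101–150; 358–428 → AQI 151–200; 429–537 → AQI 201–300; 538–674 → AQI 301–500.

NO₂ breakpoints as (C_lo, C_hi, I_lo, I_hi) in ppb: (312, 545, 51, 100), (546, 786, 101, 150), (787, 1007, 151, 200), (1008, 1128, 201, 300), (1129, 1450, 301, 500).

123

CO 22.85: bracket 11.10–26.11 → index 51–100; slope 49/15.01, offset 11.75.
AQI = 51 + 49/15.01·11.75 ≈ 89.36 ⇒ 89.
O₃: 0.10452 lies in 0.08205–0.13180, so I_lo=101, I_hi=150, C_lo=0.08205, C_hi=0.13180.
(150−101)/(0.13180−0.08205) × (0.10452−0.08205) + 101 = 49/0.04975 × 0.02247 + 101 ≈ 123.13 → 123.
PM10 247.48: bracket 118.10–307.58 → index 51–100; slope 49/189.48, offset 129.38.
AQI = 51 + 49/189.48·129.38 ≈ 84.46 ⇒ 84.
PM2.5: 99.16 ∈ [50.06, 114.67] ↔ index [51, 100].
51 + (99.16−50.06)·(100−51)/(114.67−50.06) = 51 + 49.10·49/64.61 ≈ 88.24, so AQI = 88.
SO₂ 565: bracket 538–674 → index 301–500; slope 199/136, offset 27.
AQI = 301 + 199/136·27 ≈ 340.51 ⇒ 341.
NO₂: 313 lies in 312–545, so I_lo=51, I_hi=100, C_lo=312, C_hi=545.
(100−51)/(545−312) × (313−312) + 51 = 49/233 × 1 + 51 ≈ 51.21 → 51.
Sub-indices: CO→89, O₃→123, PM10→84, PM2.5→88, SO₂→341, NO₂→51. Ranked high→low: 341, 123, 89, 88, 84, 51. Second-highest sub-index = 123.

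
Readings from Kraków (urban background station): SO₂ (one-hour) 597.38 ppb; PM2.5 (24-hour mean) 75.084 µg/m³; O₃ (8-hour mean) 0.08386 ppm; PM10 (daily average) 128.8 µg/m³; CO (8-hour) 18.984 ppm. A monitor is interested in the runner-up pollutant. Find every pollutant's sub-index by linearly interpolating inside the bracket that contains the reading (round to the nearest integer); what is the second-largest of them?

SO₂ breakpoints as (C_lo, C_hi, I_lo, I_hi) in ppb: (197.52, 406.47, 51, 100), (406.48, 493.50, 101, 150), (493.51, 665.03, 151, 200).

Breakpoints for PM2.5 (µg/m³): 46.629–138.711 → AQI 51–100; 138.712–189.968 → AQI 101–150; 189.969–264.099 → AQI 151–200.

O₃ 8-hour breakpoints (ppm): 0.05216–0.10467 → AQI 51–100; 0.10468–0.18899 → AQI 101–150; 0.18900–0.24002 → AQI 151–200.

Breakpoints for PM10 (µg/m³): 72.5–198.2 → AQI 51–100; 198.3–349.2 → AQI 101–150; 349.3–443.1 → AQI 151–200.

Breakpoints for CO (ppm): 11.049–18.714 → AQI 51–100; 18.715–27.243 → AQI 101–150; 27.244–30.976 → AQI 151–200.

SO₂: 597.38 lies in 493.51–665.03, so I_lo=151, I_hi=200, C_lo=493.51, C_hi=665.03.
(200−151)/(665.03−493.51) × (597.38−493.51) + 151 = 49/171.52 × 103.87 + 151 ≈ 180.67 → 181.
PM2.5 75.084: bracket 46.629–138.711 → index 51–100; slope 49/92.082, offset 28.455.
AQI = 51 + 49/92.082·28.455 ≈ 66.14 ⇒ 66.
O₃ 0.08386: bracket 0.05216–0.10467 → index 51–100; slope 49/0.05251, offset 0.03170.
AQI = 51 + 49/0.05251·0.03170 ≈ 80.58 ⇒ 81.
PM10: row 72.5–198.2 (AQI 51–100). (100−51)·(128.8−72.5)/(198.2−72.5) + 51 = 49·56.3/125.7 + 51 ≈ 72.95 → 73.
CO: 18.984 lies in 18.715–27.243, so I_lo=101, I_hi=150, C_lo=18.715, C_hi=27.243.
(150−101)/(27.243−18.715) × (18.984−18.715) + 101 = 49/8.528 × 0.269 + 101 ≈ 102.55 → 103.
Sub-indices: SO₂→181, PM2.5→66, O₃→81, PM10→73, CO→103. Ranked high→low: 181, 103, 81, 73, 66. Second-highest sub-index = 103.

103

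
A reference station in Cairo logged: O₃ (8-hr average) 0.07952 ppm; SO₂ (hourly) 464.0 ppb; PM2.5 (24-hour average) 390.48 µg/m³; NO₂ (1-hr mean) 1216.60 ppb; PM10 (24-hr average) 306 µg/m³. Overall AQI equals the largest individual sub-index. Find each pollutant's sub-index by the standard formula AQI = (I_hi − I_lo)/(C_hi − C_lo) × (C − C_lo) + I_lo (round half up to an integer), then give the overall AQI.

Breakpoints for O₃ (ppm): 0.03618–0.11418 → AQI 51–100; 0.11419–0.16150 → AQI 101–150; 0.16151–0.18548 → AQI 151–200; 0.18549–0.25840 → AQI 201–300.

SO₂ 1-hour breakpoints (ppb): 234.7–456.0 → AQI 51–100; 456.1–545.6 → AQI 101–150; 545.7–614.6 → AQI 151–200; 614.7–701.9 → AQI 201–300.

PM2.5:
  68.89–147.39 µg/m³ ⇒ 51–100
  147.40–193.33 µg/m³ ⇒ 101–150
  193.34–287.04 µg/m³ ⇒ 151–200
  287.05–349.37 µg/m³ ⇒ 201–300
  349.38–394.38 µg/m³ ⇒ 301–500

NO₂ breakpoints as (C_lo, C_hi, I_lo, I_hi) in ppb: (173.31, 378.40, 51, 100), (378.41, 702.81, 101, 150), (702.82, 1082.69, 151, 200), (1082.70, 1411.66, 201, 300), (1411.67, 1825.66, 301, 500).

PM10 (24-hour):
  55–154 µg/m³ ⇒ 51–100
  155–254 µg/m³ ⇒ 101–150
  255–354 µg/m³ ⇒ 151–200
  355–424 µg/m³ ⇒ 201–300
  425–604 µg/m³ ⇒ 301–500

483

O₃: 0.07952 ∈ [0.03618, 0.11418] ↔ index [51, 100].
51 + (0.07952−0.03618)·(100−51)/(0.11418−0.03618) = 51 + 0.04334·49/0.07800 ≈ 78.23, so AQI = 78.
SO₂ 464.0: bracket 456.1–545.6 → index 101–150; slope 49/89.5, offset 7.9.
AQI = 101 + 49/89.5·7.9 ≈ 105.33 ⇒ 105.
PM2.5: row 349.38–394.38 (AQI 301–500). (500−301)·(390.48−349.38)/(394.38−349.38) + 301 = 199·41.10/45.00 + 301 ≈ 482.75 → 483.
NO₂: 1216.60 ∈ [1082.70, 1411.66] ↔ index [201, 300].
201 + (1216.60−1082.70)·(300−201)/(1411.66−1082.70) = 201 + 133.90·99/328.96 ≈ 241.30, so AQI = 241.
PM10 306: bracket 255–354 → index 151–200; slope 49/99, offset 51.
AQI = 151 + 49/99·51 ≈ 176.24 ⇒ 176.
Sub-indices: O₃→78, SO₂→105, PM2.5→483, NO₂→241, PM10→176. Overall AQI = max = 483; dominant pollutant is PM2.5.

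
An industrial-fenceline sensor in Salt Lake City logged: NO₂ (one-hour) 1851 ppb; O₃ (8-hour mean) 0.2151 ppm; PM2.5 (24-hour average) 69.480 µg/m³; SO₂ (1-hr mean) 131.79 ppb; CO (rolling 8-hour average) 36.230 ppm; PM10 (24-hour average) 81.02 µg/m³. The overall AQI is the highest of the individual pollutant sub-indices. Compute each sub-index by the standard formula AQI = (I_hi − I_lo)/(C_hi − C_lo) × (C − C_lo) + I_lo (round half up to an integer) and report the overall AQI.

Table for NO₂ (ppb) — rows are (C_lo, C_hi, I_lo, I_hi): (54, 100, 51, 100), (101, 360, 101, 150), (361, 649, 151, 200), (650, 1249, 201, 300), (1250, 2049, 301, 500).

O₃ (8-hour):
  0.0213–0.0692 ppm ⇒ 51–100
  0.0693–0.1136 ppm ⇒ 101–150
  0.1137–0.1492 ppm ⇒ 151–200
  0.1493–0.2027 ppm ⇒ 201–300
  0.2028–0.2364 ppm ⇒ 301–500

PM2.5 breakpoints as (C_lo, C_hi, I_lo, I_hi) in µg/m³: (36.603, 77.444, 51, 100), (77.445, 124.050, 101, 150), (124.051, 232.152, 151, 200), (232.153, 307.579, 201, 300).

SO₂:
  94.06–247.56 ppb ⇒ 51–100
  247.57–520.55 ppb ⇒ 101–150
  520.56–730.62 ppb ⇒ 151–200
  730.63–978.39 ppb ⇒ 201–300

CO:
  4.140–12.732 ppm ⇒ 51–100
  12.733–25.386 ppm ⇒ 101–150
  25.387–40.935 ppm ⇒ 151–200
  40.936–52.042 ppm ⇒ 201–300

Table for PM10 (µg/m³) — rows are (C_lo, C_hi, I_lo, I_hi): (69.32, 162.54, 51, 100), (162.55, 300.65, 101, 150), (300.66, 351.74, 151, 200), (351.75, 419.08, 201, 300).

451

NO₂ 1851: bracket 1250–2049 → index 301–500; slope 199/799, offset 601.
AQI = 301 + 199/799·601 ≈ 450.69 ⇒ 451.
O₃: 0.2151 lies in 0.2028–0.2364, so I_lo=301, I_hi=500, C_lo=0.2028, C_hi=0.2364.
(500−301)/(0.2364−0.2028) × (0.2151−0.2028) + 301 = 199/0.0336 × 0.0123 + 301 ≈ 373.85 → 374.
PM2.5: 69.480 lies in 36.603–77.444, so I_lo=51, I_hi=100, C_lo=36.603, C_hi=77.444.
(100−51)/(77.444−36.603) × (69.480−36.603) + 51 = 49/40.841 × 32.877 + 51 ≈ 90.44 → 90.
SO₂: 131.79 ∈ [94.06, 247.56] ↔ index [51, 100].
51 + (131.79−94.06)·(100−51)/(247.56−94.06) = 51 + 37.73·49/153.50 ≈ 63.04, so AQI = 63.
CO: row 25.387–40.935 (AQI 151–200). (200−151)·(36.230−25.387)/(40.935−25.387) + 151 = 49·10.843/15.548 + 151 ≈ 185.17 → 185.
PM10: row 69.32–162.54 (AQI 51–100). (100−51)·(81.02−69.32)/(162.54−69.32) + 51 = 49·11.70/93.22 + 51 ≈ 57.15 → 57.
Sub-indices: NO₂→451, O₃→374, PM2.5→90, SO₂→63, CO→185, PM10→57. Overall AQI = max = 451; dominant pollutant is NO₂.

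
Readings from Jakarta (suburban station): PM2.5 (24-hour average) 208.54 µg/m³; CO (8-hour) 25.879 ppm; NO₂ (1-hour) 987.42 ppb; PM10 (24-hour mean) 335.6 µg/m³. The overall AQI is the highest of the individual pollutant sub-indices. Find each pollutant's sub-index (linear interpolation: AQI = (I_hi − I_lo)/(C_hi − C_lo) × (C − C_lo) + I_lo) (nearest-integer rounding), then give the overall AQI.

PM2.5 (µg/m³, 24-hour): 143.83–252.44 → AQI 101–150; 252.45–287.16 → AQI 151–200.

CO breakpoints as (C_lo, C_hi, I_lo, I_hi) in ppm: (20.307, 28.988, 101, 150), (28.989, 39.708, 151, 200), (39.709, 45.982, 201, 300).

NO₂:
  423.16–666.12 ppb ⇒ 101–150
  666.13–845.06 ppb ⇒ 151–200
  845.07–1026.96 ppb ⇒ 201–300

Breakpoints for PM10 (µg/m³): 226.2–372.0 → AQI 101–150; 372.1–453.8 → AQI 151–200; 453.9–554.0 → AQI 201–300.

278

PM2.5 208.54: bracket 143.83–252.44 → index 101–150; slope 49/108.61, offset 64.71.
AQI = 101 + 49/108.61·64.71 ≈ 130.19 ⇒ 130.
CO: row 20.307–28.988 (AQI 101–150). (150−101)·(25.879−20.307)/(28.988−20.307) + 101 = 49·5.572/8.681 + 101 ≈ 132.45 → 132.
NO₂ 987.42: bracket 845.07–1026.96 → index 201–300; slope 99/181.89, offset 142.35.
AQI = 201 + 99/181.89·142.35 ≈ 278.48 ⇒ 278.
PM10: row 226.2–372.0 (AQI 101–150). (150−101)·(335.6−226.2)/(372.0−226.2) + 101 = 49·109.4/145.8 + 101 ≈ 137.77 → 138.
Sub-indices: PM2.5→130, CO→132, NO₂→278, PM10→138. Overall AQI = max = 278; dominant pollutant is NO₂.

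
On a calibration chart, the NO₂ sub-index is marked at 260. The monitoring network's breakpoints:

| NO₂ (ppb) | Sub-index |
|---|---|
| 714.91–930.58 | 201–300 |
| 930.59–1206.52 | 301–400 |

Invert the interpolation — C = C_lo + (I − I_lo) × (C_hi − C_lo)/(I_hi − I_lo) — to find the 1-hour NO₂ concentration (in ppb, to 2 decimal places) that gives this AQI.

AQI 260 lies in the 201–300 band, which corresponds to 714.91–930.58 ppb.
C = 714.91 + (260−201)×(930.58−714.91)/(300−201) = 714.91 + 59×215.67/99 ≈ 843.4406 ppb → 843.44 ppb to 2 dp.

843.44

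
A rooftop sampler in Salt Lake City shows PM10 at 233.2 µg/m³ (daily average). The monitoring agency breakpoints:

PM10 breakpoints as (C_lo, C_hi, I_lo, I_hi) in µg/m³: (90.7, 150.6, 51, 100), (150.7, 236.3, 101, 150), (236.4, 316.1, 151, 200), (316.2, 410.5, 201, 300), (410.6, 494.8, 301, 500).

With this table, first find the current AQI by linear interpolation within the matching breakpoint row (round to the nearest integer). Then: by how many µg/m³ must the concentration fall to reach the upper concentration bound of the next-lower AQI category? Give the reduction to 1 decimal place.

82.6

PM10 233.2: bracket 150.7–236.3 → index 101–150; slope 49/85.6, offset 82.5.
AQI = 101 + 49/85.6·82.5 ≈ 148.23 ⇒ 148.
Current AQI 148 is in the Unhealthy for Sensitive Groups range (101–150). The next-lower category tops out at AQI 100, whose upper concentration bound is 150.6 µg/m³.
Reduction needed = 233.2 − 150.6 = 82.6 µg/m³.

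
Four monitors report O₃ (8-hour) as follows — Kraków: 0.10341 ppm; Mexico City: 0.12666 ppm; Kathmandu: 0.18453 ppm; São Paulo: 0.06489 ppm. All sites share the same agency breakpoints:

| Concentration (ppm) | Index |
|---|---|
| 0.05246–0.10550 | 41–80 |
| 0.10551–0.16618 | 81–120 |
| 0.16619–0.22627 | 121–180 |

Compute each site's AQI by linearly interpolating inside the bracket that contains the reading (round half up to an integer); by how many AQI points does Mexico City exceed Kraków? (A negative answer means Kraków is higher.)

Kraków: 0.10341 ∈ [0.05246, 0.10550] ↔ index [41, 80].
41 + (0.10341−0.05246)·(80−41)/(0.10550−0.05246) = 41 + 0.05095·39/0.05304 ≈ 78.46, so AQI = 78.
Mexico City: row 0.10551–0.16618 (AQI 81–120). (120−81)·(0.12666−0.10551)/(0.16618−0.10551) + 81 = 39·0.02115/0.06067 + 81 ≈ 94.60 → 95.
Kathmandu: 0.18453 lies in 0.16619–0.22627, so I_lo=121, I_hi=180, C_lo=0.16619, C_hi=0.22627.
(180−121)/(0.22627−0.16619) × (0.18453−0.16619) + 121 = 59/0.06008 × 0.01834 + 121 ≈ 139.01 → 139.
São Paulo 0.06489: bracket 0.05246–0.10550 → index 41–80; slope 39/0.05304, offset 0.01243.
AQI = 41 + 39/0.05304·0.01243 ≈ 50.14 ⇒ 50.
AQIs: Kraków=78, Mexico City=95, Kathmandu=139, São Paulo=50. Mexico City (95) − Kraków (78) = 17.

17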